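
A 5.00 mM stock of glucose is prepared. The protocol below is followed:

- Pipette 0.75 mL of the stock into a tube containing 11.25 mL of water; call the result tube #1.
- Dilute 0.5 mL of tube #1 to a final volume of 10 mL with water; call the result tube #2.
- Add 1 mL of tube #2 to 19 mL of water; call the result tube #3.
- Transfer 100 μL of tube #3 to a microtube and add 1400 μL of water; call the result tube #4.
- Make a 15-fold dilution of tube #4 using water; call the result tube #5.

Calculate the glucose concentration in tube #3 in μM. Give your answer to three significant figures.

0.781 μM

Step 1: 0.75 mL + 11.25 mL = 12 mL total → factor 12/0.75 = 16
Step 2: 0.5 mL brought to 10 mL → factor 10/0.5 = 20
Step 3: 1 mL + 19 mL = 20 mL total → factor 20/1 = 20
Dilution factor through tube #3 = 16 × 20 × 20 = 6400
[tube #3] = 5.00 mM / 6400 = 0.0007813 mM = 0.781 μM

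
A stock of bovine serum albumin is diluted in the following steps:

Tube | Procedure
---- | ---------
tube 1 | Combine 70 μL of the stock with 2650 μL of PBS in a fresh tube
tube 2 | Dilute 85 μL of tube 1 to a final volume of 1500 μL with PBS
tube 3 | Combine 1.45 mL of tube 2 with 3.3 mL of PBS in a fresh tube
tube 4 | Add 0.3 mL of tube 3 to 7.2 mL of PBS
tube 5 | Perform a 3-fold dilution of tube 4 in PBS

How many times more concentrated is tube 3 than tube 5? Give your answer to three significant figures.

Step 1: 70 μL + 2650 μL = 2720 μL total → factor 2720/70 = 38.857
Step 2: 85 μL brought to 1500 μL → factor 1500/85 = 17.647
Step 3: 1.45 mL + 3.3 mL = 4.75 mL total → factor 4.75/1.45 = 3.2759
Step 4: 0.3 mL + 7.2 mL = 7.5 mL total → factor 7.5/0.3 = 25
Step 5: 3-fold → factor 3
Dilution factor to tube 3 = 2246.3; to tube 5 = 1.6847 × 10^5
[tube 3]/[tube 5] = (factor to tube 5)/(factor to tube 3) = 1.6847 × 10^5/2246.3 = 75.0

75.0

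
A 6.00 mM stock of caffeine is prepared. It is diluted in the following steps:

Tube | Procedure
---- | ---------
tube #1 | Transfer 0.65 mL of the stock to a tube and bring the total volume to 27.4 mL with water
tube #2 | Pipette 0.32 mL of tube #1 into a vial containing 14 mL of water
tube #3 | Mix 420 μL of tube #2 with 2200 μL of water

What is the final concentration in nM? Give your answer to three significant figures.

Step 1: 0.65 mL brought to 27.4 mL → factor 27.4/0.65 = 42.154
Step 2: 0.32 mL + 14 mL = 14.32 mL total → factor 14.32/0.32 = 44.75
Step 3: 420 μL + 2200 μL = 2620 μL total → factor 2620/420 = 6.2381
Overall dilution factor = 42.154 × 44.75 × 6.2381 = 11767
Final = 6.00 mM / 11767 = 0.0005099 mM = 510 nM

510 nM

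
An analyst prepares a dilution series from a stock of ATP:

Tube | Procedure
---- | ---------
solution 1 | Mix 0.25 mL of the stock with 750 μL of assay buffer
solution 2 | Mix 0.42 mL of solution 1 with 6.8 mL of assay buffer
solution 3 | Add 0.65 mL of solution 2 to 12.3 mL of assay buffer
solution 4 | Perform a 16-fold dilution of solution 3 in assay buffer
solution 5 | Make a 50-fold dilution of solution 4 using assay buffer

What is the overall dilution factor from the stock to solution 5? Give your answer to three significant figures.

1.10 × 10^6

Step 1: 0.25 mL + 750 μL = 1 mL total → factor 1/0.25 = 4
Step 2: 0.42 mL + 6.8 mL = 7.22 mL total → factor 7.22/0.42 = 17.19
Step 3: 0.65 mL + 12.3 mL = 12.95 mL total → factor 12.95/0.65 = 19.923
Step 4: 16-fold → factor 16
Step 5: 50-fold → factor 50
Overall dilution factor = 4 × 17.19 × 19.923 × 16 × 50 = 1.096 × 10^6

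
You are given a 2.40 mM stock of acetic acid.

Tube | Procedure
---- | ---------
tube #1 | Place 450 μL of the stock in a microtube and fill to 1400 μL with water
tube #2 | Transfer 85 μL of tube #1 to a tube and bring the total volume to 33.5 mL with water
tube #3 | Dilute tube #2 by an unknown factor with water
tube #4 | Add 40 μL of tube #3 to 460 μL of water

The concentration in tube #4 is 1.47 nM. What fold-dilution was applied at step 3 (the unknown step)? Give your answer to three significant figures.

Step 1: 450 μL brought to 1400 μL → factor 1400/450 = 3.1111
Step 2: 85 μL brought to 33.5 mL → factor 33500/85 = 394.12
Step 3: unknown factor x
Step 4: 40 μL + 460 μL = 500 μL total → factor 500/40 = 12.5
Product of known-step factors = 15327
Overall factor = 2.40 mM / (1.47 nM) = 1.6327 × 10^6
x = 1.6327 × 10^6 / 15327 = 107

107-fold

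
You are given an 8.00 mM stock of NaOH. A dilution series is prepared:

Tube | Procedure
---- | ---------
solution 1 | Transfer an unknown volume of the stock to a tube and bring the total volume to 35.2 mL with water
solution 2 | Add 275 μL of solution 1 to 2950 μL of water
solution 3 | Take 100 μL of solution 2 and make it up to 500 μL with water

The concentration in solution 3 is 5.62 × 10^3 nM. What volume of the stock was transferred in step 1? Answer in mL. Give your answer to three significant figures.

Step 1: v brought to 35.2 mL → factor = 35.2 mL/v
Step 2: 275 μL + 2950 μL = 3225 μL total → factor 3225/275 = 11.727
Step 3: 100 μL brought to 500 μL → factor 500/100 = 5
Product of known-step factors = 58.636
Overall factor = 8.00 mM / (5.62 × 10^3 nM) = 1423.5
Step-1 factor = 1423.5 / 58.636 = 24.277
v = 35.2 mL / 24.277 = 1.45 mL

1.45 mL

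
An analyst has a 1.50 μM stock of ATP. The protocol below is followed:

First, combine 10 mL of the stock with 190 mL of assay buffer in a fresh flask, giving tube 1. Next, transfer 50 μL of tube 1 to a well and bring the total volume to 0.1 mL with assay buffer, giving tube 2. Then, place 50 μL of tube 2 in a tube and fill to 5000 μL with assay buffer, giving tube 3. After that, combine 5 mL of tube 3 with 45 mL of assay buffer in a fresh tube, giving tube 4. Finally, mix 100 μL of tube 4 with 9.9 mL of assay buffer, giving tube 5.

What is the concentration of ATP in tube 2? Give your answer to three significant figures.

0.0375 μM

Step 1: 10 mL + 190 mL = 200 mL total → factor 200/10 = 20
Step 2: 50 μL brought to 0.1 mL → factor 100/50 = 2
Dilution factor through tube 2 = 20 × 2 = 40
[tube 2] = 1.50 μM / 40 = 0.0375 μM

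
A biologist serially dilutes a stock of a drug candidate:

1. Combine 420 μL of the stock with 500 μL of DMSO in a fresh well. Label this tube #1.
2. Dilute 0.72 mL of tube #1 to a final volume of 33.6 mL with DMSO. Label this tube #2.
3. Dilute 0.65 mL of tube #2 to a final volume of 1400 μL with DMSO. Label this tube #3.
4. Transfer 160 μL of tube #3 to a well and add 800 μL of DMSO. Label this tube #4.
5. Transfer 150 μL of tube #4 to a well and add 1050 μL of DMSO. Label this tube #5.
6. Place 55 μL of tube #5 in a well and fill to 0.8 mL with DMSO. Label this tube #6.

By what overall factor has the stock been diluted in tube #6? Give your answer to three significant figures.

Step 1: 420 μL + 500 μL = 920 μL total → factor 920/420 = 2.1905
Step 2: 0.72 mL brought to 33.6 mL → factor 33.6/0.72 = 46.667
Step 3: 0.65 mL brought to 1400 μL → factor 1.4/0.65 = 2.1538
Step 4: 160 μL + 800 μL = 960 μL total → factor 960/160 = 6
Step 5: 150 μL + 1050 μL = 1200 μL total → factor 1200/150 = 8
Step 6: 55 μL brought to 0.8 mL → factor 800/55 = 14.545
Overall dilution factor = 2.1905 × 46.667 × 2.1538 × 6 × 8 × 14.545 = 1.5372 × 10^5

1.54 × 10^5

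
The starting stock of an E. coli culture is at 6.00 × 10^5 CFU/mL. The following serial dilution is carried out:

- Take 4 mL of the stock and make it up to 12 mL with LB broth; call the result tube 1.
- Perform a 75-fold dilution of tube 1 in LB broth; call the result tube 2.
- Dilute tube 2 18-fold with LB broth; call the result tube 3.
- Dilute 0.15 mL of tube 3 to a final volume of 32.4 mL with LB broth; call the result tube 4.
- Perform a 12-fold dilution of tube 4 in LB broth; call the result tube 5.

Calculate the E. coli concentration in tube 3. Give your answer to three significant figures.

Step 1: 4 mL brought to 12 mL → factor 12/4 = 3
Step 2: 75-fold → factor 75
Step 3: 18-fold → factor 18
Dilution factor through tube 3 = 3 × 75 × 18 = 4050
[tube 3] = 6.00 × 10^5 CFU/mL / 4050 = 148 CFU/mL

148 CFU/mL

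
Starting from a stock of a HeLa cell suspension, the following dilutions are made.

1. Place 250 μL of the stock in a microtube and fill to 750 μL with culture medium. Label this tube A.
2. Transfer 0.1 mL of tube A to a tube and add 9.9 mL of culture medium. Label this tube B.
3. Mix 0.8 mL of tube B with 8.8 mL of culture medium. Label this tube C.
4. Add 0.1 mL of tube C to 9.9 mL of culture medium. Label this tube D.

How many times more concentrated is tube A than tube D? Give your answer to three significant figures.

Step 1: 250 μL brought to 750 μL → factor 750/250 = 3
Step 2: 0.1 mL + 9.9 mL = 10 mL total → factor 10/0.1 = 100
Step 3: 0.8 mL + 8.8 mL = 9.6 mL total → factor 9.6/0.8 = 12
Step 4: 0.1 mL + 9.9 mL = 10 mL total → factor 10/0.1 = 100
Dilution factor to tube A = 3; to tube D = 3.6 × 10^5
[tube A]/[tube D] = (factor to tube D)/(factor to tube A) = 3.6 × 10^5/3 = 1.20 × 10^5

1.20 × 10^5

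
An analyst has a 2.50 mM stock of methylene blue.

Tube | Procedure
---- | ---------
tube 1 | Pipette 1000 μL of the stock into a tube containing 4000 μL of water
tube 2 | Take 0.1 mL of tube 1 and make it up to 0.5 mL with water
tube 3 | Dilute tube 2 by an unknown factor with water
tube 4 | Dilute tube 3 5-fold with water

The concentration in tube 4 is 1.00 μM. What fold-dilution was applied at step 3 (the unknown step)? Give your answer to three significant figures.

Step 1: 1000 μL + 4000 μL = 5000 μL total → factor 5000/1000 = 5
Step 2: 0.1 mL brought to 0.5 mL → factor 0.5/0.1 = 5
Step 3: unknown factor x
Step 4: 5-fold → factor 5
Product of known-step factors = 125
Overall factor = 2.50 mM / (1.00 μM) = 2500
x = 2500 / 125 = 20.0

20.0-fold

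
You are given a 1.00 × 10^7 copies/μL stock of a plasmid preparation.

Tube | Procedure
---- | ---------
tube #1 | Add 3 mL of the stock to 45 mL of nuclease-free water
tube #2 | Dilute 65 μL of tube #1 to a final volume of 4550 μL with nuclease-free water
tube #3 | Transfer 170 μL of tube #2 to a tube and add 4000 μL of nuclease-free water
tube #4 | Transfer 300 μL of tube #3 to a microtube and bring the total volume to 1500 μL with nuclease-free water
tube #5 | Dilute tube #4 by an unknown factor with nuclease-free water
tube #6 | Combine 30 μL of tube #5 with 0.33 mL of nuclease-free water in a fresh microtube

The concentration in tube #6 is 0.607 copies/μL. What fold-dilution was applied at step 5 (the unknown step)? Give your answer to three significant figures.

9.99-fold

Step 1: 3 mL + 45 mL = 48 mL total → factor 48/3 = 16
Step 2: 65 μL brought to 4550 μL → factor 4550/65 = 70
Step 3: 170 μL + 4000 μL = 4170 μL total → factor 4170/170 = 24.529
Step 4: 300 μL brought to 1500 μL → factor 1500/300 = 5
Step 5: unknown factor x
Step 6: 30 μL + 0.33 mL = 360 μL total → factor 360/30 = 12
Product of known-step factors = 1.6484 × 10^6
Overall factor = 1.00 × 10^7 copies/μL / (0.607 copies/μL) = 1.6474 × 10^7
x = 1.6474 × 10^7 / 1.6484 × 10^6 = 9.99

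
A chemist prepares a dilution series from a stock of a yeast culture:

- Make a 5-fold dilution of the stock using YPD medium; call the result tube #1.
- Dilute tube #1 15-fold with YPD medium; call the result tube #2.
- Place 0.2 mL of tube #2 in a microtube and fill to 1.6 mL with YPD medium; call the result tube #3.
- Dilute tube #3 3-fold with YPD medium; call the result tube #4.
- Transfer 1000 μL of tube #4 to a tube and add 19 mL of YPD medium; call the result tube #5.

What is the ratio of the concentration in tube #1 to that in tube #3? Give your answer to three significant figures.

120

Step 1: 5-fold → factor 5
Step 2: 15-fold → factor 15
Step 3: 0.2 mL brought to 1.6 mL → factor 1.6/0.2 = 8
Dilution factor to tube #1 = 5; to tube #3 = 600
[tube #1]/[tube #3] = (factor to tube #3)/(factor to tube #1) = 600/5 = 120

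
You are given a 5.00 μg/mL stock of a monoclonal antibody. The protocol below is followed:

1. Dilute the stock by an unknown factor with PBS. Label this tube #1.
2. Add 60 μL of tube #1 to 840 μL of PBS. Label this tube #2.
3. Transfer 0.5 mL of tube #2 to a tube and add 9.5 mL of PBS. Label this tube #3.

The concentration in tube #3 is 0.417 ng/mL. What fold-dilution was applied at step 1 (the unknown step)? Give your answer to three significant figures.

40.0-fold

Step 1: unknown factor x
Step 2: 60 μL + 840 μL = 900 μL total → factor 900/60 = 15
Step 3: 0.5 mL + 9.5 mL = 10 mL total → factor 10/0.5 = 20
Product of known-step factors = 300
Overall factor = 5.00 μg/mL / (0.417 ng/mL) = 11990
x = 11990 / 300 = 40.0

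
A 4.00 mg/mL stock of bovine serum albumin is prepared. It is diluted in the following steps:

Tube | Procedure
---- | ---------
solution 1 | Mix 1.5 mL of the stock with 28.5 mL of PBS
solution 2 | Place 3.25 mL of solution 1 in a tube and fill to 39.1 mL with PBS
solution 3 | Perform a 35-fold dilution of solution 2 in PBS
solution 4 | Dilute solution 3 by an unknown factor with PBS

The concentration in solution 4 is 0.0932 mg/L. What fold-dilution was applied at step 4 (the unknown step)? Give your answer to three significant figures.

Step 1: 1.5 mL + 28.5 mL = 30 mL total → factor 30/1.5 = 20
Step 2: 3.25 mL brought to 39.1 mL → factor 39.1/3.25 = 12.031
Step 3: 35-fold → factor 35
Step 4: unknown factor x
Product of known-step factors = 8421.5
Overall factor = 4.00 mg/mL / (0.0932 mg/L) = 42918
x = 42918 / 8421.5 = 5.10

5.10-fold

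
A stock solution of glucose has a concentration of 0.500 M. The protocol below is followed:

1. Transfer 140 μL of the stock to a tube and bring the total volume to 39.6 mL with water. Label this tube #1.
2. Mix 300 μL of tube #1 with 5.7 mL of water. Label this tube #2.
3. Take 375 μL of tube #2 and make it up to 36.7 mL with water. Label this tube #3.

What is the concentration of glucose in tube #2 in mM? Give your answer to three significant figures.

0.0884 mM

Step 1: 140 μL brought to 39.6 mL → factor 39600/140 = 282.86
Step 2: 300 μL + 5.7 mL = 6000 μL total → factor 6000/300 = 20
Dilution factor through tube #2 = 282.86 × 20 = 5657.1
[tube #2] = 0.500 M / 5657.1 = 8.838 × 10^-5 M = 0.0884 mM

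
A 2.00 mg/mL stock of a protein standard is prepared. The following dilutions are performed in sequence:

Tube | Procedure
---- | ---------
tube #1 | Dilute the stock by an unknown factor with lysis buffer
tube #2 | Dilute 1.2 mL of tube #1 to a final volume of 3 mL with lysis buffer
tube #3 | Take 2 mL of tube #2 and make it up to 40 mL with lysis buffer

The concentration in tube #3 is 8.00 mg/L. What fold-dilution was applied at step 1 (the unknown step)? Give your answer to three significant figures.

5.00-fold

Step 1: unknown factor x
Step 2: 1.2 mL brought to 3 mL → factor 3/1.2 = 2.5
Step 3: 2 mL brought to 40 mL → factor 40/2 = 20
Product of known-step factors = 50
Overall factor = 2.00 mg/mL / (8.00 mg/L) = 250
x = 250 / 50 = 5.00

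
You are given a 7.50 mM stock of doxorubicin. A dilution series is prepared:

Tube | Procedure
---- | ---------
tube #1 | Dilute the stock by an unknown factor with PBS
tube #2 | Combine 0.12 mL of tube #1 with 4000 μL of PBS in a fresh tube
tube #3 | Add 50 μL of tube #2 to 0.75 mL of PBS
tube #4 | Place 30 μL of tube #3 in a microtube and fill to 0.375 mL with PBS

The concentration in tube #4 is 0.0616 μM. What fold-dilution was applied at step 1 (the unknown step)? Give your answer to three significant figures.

17.7-fold

Step 1: unknown factor x
Step 2: 0.12 mL + 4000 μL = 4.12 mL total → factor 4.12/0.12 = 34.333
Step 3: 50 μL + 0.75 mL = 800 μL total → factor 800/50 = 16
Step 4: 30 μL brought to 0.375 mL → factor 375/30 = 12.5
Product of known-step factors = 6866.7
Overall factor = 7.50 mM / (0.0616 μM) = 1.2175 × 10^5
x = 1.2175 × 10^5 / 6866.7 = 17.7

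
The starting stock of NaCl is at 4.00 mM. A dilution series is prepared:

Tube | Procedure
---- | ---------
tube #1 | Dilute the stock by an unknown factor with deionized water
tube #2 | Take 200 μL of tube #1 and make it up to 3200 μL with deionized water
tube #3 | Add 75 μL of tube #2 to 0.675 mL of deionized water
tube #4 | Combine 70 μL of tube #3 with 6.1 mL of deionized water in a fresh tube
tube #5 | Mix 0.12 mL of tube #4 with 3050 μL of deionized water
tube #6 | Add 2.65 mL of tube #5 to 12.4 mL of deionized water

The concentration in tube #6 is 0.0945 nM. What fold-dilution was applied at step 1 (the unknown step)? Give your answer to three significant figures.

Step 1: unknown factor x
Step 2: 200 μL brought to 3200 μL → factor 3200/200 = 16
Step 3: 75 μL + 0.675 mL = 750 μL total → factor 750/75 = 10
Step 4: 70 μL + 6.1 mL = 6170 μL total → factor 6170/70 = 88.143
Step 5: 0.12 mL + 3050 μL = 3.17 mL total → factor 3.17/0.12 = 26.417
Step 6: 2.65 mL + 12.4 mL = 15.05 mL total → factor 15.05/2.65 = 5.6792
Product of known-step factors = 2.1158 × 10^6
Overall factor = 4.00 mM / (0.0945 nM) = 4.2328 × 10^7
x = 4.2328 × 10^7 / 2.1158 × 10^6 = 20.0

20.0-fold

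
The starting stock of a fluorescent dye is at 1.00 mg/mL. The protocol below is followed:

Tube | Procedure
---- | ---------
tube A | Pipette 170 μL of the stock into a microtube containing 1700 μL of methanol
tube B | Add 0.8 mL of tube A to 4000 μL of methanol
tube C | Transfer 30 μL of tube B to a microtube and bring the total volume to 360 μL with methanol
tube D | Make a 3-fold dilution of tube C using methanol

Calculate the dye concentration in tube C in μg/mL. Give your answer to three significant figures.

Step 1: 170 μL + 1700 μL = 1870 μL total → factor 1870/170 = 11
Step 2: 0.8 mL + 4000 μL = 4.8 mL total → factor 4.8/0.8 = 6
Step 3: 30 μL brought to 360 μL → factor 360/30 = 12
Dilution factor through tube C = 11 × 6 × 12 = 792
[tube C] = 1.00 mg/mL / 792 = 0.001263 mg/mL = 1.26 μg/mL

1.26 μg/mL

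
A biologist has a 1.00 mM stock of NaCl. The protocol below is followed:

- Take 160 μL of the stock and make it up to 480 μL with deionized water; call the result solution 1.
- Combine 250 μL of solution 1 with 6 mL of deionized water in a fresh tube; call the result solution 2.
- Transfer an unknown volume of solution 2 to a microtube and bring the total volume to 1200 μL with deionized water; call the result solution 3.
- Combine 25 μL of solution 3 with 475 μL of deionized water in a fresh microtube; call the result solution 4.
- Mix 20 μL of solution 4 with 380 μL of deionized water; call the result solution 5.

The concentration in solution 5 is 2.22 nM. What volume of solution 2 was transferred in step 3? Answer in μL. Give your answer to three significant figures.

Step 1: 160 μL brought to 480 μL → factor 480/160 = 3
Step 2: 250 μL + 6 mL = 6250 μL total → factor 6250/250 = 25
Step 3: v brought to 1200 μL → factor = 1200 μL/v
Step 4: 25 μL + 475 μL = 500 μL total → factor 500/25 = 20
Step 5: 20 μL + 380 μL = 400 μL total → factor 400/20 = 20
Product of known-step factors = 30000
Overall factor = 1.00 mM / (2.22 nM) = 4.5045 × 10^5
Step-3 factor = 4.5045 × 10^5 / 30000 = 15.015
v = 1200 μL / 15.015 = 79.9 μL

79.9 μL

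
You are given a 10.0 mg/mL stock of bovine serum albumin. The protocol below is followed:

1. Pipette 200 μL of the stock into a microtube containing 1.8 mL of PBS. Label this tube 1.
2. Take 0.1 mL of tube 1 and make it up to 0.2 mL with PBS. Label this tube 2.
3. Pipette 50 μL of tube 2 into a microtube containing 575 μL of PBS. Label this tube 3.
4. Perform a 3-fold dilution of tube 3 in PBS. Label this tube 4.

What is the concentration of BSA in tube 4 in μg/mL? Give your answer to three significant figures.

Step 1: 200 μL + 1.8 mL = 2000 μL total → factor 2000/200 = 10
Step 2: 0.1 mL brought to 0.2 mL → factor 0.2/0.1 = 2
Step 3: 50 μL + 575 μL = 625 μL total → factor 625/50 = 12.5
Step 4: 3-fold → factor 3
Dilution factor through tube 4 = 10 × 2 × 12.5 × 3 = 750
[tube 4] = 10.0 mg/mL / 750 = 0.01333 mg/mL = 13.3 μg/mL

13.3 μg/mL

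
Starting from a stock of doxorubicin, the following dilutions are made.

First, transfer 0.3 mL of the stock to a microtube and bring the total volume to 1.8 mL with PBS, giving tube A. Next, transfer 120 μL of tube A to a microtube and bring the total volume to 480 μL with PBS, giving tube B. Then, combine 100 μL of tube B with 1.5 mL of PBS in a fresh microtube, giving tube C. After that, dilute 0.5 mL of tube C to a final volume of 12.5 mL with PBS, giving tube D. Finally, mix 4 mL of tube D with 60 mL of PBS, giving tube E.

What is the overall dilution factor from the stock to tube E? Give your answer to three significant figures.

Step 1: 0.3 mL brought to 1.8 mL → factor 1.8/0.3 = 6
Step 2: 120 μL brought to 480 μL → factor 480/120 = 4
Step 3: 100 μL + 1.5 mL = 1600 μL total → factor 1600/100 = 16
Step 4: 0.5 mL brought to 12.5 mL → factor 12.5/0.5 = 25
Step 5: 4 mL + 60 mL = 64 mL total → factor 64/4 = 16
Overall dilution factor = 6 × 4 × 16 × 25 × 16 = 1.536 × 10^5

1.54 × 10^5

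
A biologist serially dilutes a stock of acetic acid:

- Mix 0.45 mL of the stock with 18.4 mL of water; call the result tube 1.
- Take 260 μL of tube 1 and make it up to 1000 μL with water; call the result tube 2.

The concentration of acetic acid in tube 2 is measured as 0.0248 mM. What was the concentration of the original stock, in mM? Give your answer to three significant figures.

4.00 mM

Step 1: 0.45 mL + 18.4 mL = 18.85 mL total → factor 18.85/0.45 = 41.889
Step 2: 260 μL brought to 1000 μL → factor 1000/260 = 3.8462
Overall dilution factor = 41.889 × 3.8462 = 161.11
Stock = 0.0248 mM × 161.11 = 4.00 mM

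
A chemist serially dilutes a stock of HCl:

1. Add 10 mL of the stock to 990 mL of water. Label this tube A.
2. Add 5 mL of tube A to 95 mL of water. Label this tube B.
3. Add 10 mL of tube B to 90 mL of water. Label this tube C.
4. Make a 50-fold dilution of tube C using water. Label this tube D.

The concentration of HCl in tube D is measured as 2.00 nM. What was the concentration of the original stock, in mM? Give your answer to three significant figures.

Step 1: 10 mL + 990 mL = 1000 mL total → factor 1000/10 = 100
Step 2: 5 mL + 95 mL = 100 mL total → factor 100/5 = 20
Step 3: 10 mL + 90 mL = 100 mL total → factor 100/10 = 10
Step 4: 50-fold → factor 50
Overall dilution factor = 100 × 20 × 10 × 50 = 1 × 10^6
Stock = 2.00 nM × 1 × 10^6 = 2.000 × 10^6 nM = 2.00 mM

2.00 mM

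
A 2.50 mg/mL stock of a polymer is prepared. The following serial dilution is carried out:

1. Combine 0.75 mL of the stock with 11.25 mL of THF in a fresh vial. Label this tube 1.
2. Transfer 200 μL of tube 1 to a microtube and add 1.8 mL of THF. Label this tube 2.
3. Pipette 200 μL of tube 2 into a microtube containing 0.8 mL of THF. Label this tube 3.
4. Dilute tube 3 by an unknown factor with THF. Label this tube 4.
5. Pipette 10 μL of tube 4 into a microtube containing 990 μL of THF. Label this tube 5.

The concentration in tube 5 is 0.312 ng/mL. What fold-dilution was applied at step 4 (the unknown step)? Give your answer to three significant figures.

100-fold

Step 1: 0.75 mL + 11.25 mL = 12 mL total → factor 12/0.75 = 16
Step 2: 200 μL + 1.8 mL = 2000 μL total → factor 2000/200 = 10
Step 3: 200 μL + 0.8 mL = 1000 μL total → factor 1000/200 = 5
Step 4: unknown factor x
Step 5: 10 μL + 990 μL = 1000 μL total → factor 1000/10 = 100
Product of known-step factors = 80000
Overall factor = 2.50 mg/mL / (0.312 ng/mL) = 8.0128 × 10^6
x = 8.0128 × 10^6 / 80000 = 100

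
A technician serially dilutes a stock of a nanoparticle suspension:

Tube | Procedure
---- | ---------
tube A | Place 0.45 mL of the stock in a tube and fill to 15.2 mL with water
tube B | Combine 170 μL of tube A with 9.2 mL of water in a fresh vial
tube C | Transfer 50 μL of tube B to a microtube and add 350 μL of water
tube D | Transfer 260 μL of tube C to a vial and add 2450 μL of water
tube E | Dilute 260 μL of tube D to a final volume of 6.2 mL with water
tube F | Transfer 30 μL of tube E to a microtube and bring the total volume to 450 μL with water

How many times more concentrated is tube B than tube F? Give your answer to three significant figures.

Step 1: 0.45 mL brought to 15.2 mL → factor 15.2/0.45 = 33.778
Step 2: 170 μL + 9.2 mL = 9370 μL total → factor 9370/170 = 55.118
Step 3: 50 μL + 350 μL = 400 μL total → factor 400/50 = 8
Step 4: 260 μL + 2450 μL = 2710 μL total → factor 2710/260 = 10.423
Step 5: 260 μL brought to 6.2 mL → factor 6200/260 = 23.846
Step 6: 30 μL brought to 450 μL → factor 450/30 = 15
Dilution factor to tube B = 1861.8; to tube F = 5.5529 × 10^7
[tube B]/[tube F] = (factor to tube F)/(factor to tube B) = 5.5529 × 10^7/1861.8 = 2.98 × 10^4

2.98 × 10^4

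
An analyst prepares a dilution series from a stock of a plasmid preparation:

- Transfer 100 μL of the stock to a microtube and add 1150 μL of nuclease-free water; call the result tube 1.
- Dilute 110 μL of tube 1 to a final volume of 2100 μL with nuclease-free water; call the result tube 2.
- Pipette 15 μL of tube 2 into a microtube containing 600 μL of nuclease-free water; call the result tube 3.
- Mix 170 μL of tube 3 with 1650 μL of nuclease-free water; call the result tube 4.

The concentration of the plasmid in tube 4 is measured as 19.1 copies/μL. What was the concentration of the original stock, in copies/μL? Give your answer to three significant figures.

Step 1: 100 μL + 1150 μL = 1250 μL total → factor 1250/100 = 12.5
Step 2: 110 μL brought to 2100 μL → factor 2100/110 = 19.091
Step 3: 15 μL + 600 μL = 615 μL total → factor 615/15 = 41
Step 4: 170 μL + 1650 μL = 1820 μL total → factor 1820/170 = 10.706
Overall dilution factor = 12.5 × 19.091 × 41 × 10.706 = 1.0475 × 10^5
Stock = 19.1 copies/μL × 1.0475 × 10^5 = 2.00 × 10^6 copies/μL

2.00 × 10^6 copies/μL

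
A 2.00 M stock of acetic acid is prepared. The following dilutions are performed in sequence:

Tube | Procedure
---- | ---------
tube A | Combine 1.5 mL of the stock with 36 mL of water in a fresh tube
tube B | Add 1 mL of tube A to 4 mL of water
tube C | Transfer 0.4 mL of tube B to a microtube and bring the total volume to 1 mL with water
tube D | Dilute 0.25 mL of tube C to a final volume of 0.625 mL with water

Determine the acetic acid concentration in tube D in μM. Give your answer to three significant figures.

Step 1: 1.5 mL + 36 mL = 37.5 mL total → factor 37.5/1.5 = 25
Step 2: 1 mL + 4 mL = 5 mL total → factor 5/1 = 5
Step 3: 0.4 mL brought to 1 mL → factor 1/0.4 = 2.5
Step 4: 0.25 mL brought to 0.625 mL → factor 0.625/0.25 = 2.5
Overall dilution factor = 25 × 5 × 2.5 × 2.5 = 781.25
Final = 2.00 M / 781.25 = 0.002560 M = 2.56 × 10^3 μM

2.56 × 10^3 μM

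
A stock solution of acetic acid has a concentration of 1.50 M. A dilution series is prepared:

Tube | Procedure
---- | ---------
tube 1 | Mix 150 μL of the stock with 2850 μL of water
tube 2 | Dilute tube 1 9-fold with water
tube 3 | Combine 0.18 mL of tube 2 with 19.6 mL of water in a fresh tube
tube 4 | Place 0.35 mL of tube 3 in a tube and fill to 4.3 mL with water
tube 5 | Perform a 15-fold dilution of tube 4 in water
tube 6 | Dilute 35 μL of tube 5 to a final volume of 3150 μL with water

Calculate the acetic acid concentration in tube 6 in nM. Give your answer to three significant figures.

4.57 nM

Step 1: 150 μL + 2850 μL = 3000 μL total → factor 3000/150 = 20
Step 2: 9-fold → factor 9
Step 3: 0.18 mL + 19.6 mL = 19.78 mL total → factor 19.78/0.18 = 109.89
Step 4: 0.35 mL brought to 4.3 mL → factor 4.3/0.35 = 12.286
Step 5: 15-fold → factor 15
Step 6: 35 μL brought to 3150 μL → factor 3150/35 = 90
Dilution factor through tube 6 = 20 × 9 × 109.89 × 12.286 × 15 × 90 = 3.2807 × 10^8
[tube 6] = 1.50 M / 3.2807 × 10^8 = 4.572 × 10^-9 M = 4.57 nM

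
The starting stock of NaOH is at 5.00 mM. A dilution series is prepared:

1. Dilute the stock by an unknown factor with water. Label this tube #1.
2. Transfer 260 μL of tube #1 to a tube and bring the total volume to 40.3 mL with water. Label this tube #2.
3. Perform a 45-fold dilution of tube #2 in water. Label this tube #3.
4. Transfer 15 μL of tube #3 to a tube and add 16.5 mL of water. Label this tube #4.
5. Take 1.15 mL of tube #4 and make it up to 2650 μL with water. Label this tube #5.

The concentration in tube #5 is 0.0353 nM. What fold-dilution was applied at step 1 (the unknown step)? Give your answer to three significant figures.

8.00-fold

Step 1: unknown factor x
Step 2: 260 μL brought to 40.3 mL → factor 40300/260 = 155
Step 3: 45-fold → factor 45
Step 4: 15 μL + 16.5 mL = 16515 μL total → factor 16515/15 = 1101
Step 5: 1.15 mL brought to 2650 μL → factor 2.65/1.15 = 2.3043
Product of known-step factors = 1.7696 × 10^7
Overall factor = 5.00 mM / (0.0353 nM) = 1.4164 × 10^8
x = 1.4164 × 10^8 / 1.7696 × 10^7 = 8.00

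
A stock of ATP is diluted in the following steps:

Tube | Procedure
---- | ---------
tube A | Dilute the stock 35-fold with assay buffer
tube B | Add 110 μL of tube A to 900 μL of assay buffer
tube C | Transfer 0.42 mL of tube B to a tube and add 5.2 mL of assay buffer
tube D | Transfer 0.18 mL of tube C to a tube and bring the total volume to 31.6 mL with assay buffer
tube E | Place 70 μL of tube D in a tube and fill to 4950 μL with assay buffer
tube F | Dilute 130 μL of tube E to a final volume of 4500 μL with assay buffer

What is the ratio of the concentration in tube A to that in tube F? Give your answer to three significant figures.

Step 1: 35-fold → factor 35
Step 2: 110 μL + 900 μL = 1010 μL total → factor 1010/110 = 9.1818
Step 3: 0.42 mL + 5.2 mL = 5.62 mL total → factor 5.62/0.42 = 13.381
Step 4: 0.18 mL brought to 31.6 mL → factor 31.6/0.18 = 175.56
Step 5: 70 μL brought to 4950 μL → factor 4950/70 = 70.714
Step 6: 130 μL brought to 4500 μL → factor 4500/130 = 34.615
Dilution factor to tube A = 35; to tube F = 1.8479 × 10^9
[tube A]/[tube F] = (factor to tube F)/(factor to tube A) = 1.8479 × 10^9/35 = 5.28 × 10^7

5.28 × 10^7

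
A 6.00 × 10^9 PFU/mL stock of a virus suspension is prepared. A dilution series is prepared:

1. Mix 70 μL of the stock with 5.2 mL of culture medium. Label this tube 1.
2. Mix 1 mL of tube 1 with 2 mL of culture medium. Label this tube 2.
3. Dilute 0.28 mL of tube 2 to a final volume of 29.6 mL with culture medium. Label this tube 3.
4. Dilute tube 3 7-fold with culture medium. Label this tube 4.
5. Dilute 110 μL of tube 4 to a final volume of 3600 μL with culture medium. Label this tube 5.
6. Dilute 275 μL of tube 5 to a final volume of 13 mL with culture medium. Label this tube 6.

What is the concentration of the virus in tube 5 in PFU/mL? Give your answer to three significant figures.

Step 1: 70 μL + 5.2 mL = 5270 μL total → factor 5270/70 = 75.286
Step 2: 1 mL + 2 mL = 3 mL total → factor 3/1 = 3
Step 3: 0.28 mL brought to 29.6 mL → factor 29.6/0.28 = 105.71
Step 4: 7-fold → factor 7
Step 5: 110 μL brought to 3600 μL → factor 3600/110 = 32.727
Dilution factor through tube 5 = 75.286 × 3 × 105.71 × 7 × 32.727 = 5.4698 × 10^6
[tube 5] = 6.00 × 10^9 PFU/mL / 5.4698 × 10^6 = 1.10 × 10^3 PFU/mL

1.10 × 10^3 PFU/mL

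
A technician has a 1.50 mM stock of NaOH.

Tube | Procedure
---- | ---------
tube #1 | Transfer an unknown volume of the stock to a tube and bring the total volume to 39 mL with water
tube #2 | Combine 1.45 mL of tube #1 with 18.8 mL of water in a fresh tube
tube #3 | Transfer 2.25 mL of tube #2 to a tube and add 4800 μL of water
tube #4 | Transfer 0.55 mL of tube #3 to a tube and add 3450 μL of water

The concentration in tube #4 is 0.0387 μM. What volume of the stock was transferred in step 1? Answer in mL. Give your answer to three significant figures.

0.320 mL

Step 1: v brought to 39 mL → factor = 39 mL/v
Step 2: 1.45 mL + 18.8 mL = 20.25 mL total → factor 20.25/1.45 = 13.966
Step 3: 2.25 mL + 4800 μL = 7.05 mL total → factor 7.05/2.25 = 3.1333
Step 4: 0.55 mL + 3450 μL = 4 mL total → factor 4/0.55 = 7.2727
Product of known-step factors = 318.24
Overall factor = 1.50 mM / (0.0387 μM) = 38760
Step-1 factor = 38760 / 318.24 = 121.79
v = 39 mL / 121.79 = 0.320 mL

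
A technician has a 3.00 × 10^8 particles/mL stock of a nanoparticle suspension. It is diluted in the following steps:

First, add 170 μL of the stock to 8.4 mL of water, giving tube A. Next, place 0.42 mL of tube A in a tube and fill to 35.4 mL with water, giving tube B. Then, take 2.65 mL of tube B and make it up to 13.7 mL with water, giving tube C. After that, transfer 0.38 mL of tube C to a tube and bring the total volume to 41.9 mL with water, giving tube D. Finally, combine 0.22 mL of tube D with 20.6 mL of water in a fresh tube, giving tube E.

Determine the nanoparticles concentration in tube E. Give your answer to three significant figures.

Step 1: 170 μL + 8.4 mL = 8570 μL total → factor 8570/170 = 50.412
Step 2: 0.42 mL brought to 35.4 mL → factor 35.4/0.42 = 84.286
Step 3: 2.65 mL brought to 13.7 mL → factor 13.7/2.65 = 5.1698
Step 4: 0.38 mL brought to 41.9 mL → factor 41.9/0.38 = 110.26
Step 5: 0.22 mL + 20.6 mL = 20.82 mL total → factor 20.82/0.22 = 94.636
Overall dilution factor = 50.412 × 84.286 × 5.1698 × 110.26 × 94.636 = 2.2922 × 10^8
Final = 3.00 × 10^8 particles/mL / 2.2922 × 10^8 = 1.31 particles/mL

1.31 particles/mL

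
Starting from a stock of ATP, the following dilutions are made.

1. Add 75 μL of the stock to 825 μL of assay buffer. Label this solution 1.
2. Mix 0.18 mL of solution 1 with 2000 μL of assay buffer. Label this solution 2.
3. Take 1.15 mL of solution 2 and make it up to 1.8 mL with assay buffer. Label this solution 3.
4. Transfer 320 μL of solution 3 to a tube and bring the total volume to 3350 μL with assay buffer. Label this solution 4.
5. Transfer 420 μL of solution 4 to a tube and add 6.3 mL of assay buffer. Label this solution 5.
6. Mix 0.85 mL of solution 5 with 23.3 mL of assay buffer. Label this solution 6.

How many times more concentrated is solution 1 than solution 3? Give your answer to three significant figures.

19.0

Step 1: 75 μL + 825 μL = 900 μL total → factor 900/75 = 12
Step 2: 0.18 mL + 2000 μL = 2.18 mL total → factor 2.18/0.18 = 12.111
Step 3: 1.15 mL brought to 1.8 mL → factor 1.8/1.15 = 1.5652
Dilution factor to solution 1 = 12; to solution 3 = 227.48
[solution 1]/[solution 3] = (factor to solution 3)/(factor to solution 1) = 227.48/12 = 19.0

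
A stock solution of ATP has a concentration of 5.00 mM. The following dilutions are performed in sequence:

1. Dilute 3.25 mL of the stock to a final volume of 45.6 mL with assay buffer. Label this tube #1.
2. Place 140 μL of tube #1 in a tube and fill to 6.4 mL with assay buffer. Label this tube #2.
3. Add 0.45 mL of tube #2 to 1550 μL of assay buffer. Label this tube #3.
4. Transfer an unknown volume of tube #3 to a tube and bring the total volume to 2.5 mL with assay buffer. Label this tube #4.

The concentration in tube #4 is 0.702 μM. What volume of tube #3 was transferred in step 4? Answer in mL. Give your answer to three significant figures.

Step 1: 3.25 mL brought to 45.6 mL → factor 45.6/3.25 = 14.031
Step 2: 140 μL brought to 6.4 mL → factor 6400/140 = 45.714
Step 3: 0.45 mL + 1550 μL = 2 mL total → factor 2/0.45 = 4.4444
Step 4: v brought to 2.5 mL → factor = 2.5 mL/v
Product of known-step factors = 2850.7
Overall factor = 5.00 mM / (0.702 μM) = 7122.5
Step-4 factor = 7122.5 / 2850.7 = 2.4985
v = 2.5 mL / 2.4985 = 1.00 mL

1.00 mL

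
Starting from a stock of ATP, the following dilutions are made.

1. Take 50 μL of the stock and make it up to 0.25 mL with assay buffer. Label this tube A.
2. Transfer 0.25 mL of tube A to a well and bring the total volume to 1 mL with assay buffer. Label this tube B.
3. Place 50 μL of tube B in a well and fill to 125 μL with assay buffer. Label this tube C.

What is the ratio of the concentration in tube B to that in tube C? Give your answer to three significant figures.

2.50

Step 1: 50 μL brought to 0.25 mL → factor 250/50 = 5
Step 2: 0.25 mL brought to 1 mL → factor 1/0.25 = 4
Step 3: 50 μL brought to 125 μL → factor 125/50 = 2.5
Dilution factor to tube B = 20; to tube C = 50
[tube B]/[tube C] = (factor to tube C)/(factor to tube B) = 50/20 = 2.50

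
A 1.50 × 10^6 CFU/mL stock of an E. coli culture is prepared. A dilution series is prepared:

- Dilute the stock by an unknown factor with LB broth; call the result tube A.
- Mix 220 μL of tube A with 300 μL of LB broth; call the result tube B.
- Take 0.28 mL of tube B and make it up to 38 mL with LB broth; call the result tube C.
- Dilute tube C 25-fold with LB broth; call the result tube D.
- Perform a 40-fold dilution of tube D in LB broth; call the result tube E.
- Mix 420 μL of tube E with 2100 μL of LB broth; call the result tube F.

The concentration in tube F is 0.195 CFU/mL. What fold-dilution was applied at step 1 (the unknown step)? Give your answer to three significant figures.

Step 1: unknown factor x
Step 2: 220 μL + 300 μL = 520 μL total → factor 520/220 = 2.3636
Step 3: 0.28 mL brought to 38 mL → factor 38/0.28 = 135.71
Step 4: 25-fold → factor 25
Step 5: 40-fold → factor 40
Step 6: 420 μL + 2100 μL = 2520 μL total → factor 2520/420 = 6
Product of known-step factors = 1.9247 × 10^6
Overall factor = 1.50 × 10^6 CFU/mL / (0.195 CFU/mL) = 7.6923 × 10^6
x = 7.6923 × 10^6 / 1.9247 × 10^6 = 4.00

4.00-fold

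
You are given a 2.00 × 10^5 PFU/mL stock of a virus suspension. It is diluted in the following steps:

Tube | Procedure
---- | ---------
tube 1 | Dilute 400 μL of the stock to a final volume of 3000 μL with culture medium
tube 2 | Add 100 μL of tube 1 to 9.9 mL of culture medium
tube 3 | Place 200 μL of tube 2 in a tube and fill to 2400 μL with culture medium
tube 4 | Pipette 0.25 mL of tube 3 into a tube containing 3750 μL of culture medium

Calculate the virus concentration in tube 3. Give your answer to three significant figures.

Step 1: 400 μL brought to 3000 μL → factor 3000/400 = 7.5
Step 2: 100 μL + 9.9 mL = 10000 μL total → factor 10000/100 = 100
Step 3: 200 μL brought to 2400 μL → factor 2400/200 = 12
Dilution factor through tube 3 = 7.5 × 100 × 12 = 9000
[tube 3] = 2.00 × 10^5 PFU/mL / 9000 = 22.2 PFU/mL

22.2 PFU/mL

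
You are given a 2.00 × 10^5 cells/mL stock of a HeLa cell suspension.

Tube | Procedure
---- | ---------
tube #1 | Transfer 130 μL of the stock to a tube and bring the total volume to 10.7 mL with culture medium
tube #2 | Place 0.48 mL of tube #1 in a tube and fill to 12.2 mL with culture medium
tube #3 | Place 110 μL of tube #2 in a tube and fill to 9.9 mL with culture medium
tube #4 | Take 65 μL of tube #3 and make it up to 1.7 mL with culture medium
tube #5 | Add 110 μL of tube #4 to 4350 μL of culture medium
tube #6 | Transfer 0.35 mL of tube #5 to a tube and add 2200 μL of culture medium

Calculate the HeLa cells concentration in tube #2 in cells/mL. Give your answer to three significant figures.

Step 1: 130 μL brought to 10.7 mL → factor 10700/130 = 82.308
Step 2: 0.48 mL brought to 12.2 mL → factor 12.2/0.48 = 25.417
Dilution factor through tube #2 = 82.308 × 25.417 = 2092
[tube #2] = 2.00 × 10^5 cells/mL / 2092 = 95.6 cells/mL

95.6 cells/mL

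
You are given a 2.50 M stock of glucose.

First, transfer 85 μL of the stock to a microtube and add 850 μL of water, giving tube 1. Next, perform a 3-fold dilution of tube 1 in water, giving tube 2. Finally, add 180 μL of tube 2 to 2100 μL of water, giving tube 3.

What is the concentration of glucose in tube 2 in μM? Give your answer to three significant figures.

7.58 × 10^4 μM

Step 1: 85 μL + 850 μL = 935 μL total → factor 935/85 = 11
Step 2: 3-fold → factor 3
Dilution factor through tube 2 = 11 × 3 = 33
[tube 2] = 2.50 M / 33 = 0.07576 M = 7.58 × 10^4 μM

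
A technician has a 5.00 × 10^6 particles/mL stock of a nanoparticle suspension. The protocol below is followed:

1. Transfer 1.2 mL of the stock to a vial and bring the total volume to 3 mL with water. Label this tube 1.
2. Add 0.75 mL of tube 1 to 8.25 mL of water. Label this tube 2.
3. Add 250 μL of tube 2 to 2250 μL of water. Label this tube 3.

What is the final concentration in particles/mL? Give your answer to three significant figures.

1.67 × 10^4 particles/mL

Step 1: 1.2 mL brought to 3 mL → factor 3/1.2 = 2.5
Step 2: 0.75 mL + 8.25 mL = 9 mL total → factor 9/0.75 = 12
Step 3: 250 μL + 2250 μL = 2500 μL total → factor 2500/250 = 10
Overall dilution factor = 2.5 × 12 × 10 = 300
Final = 5.00 × 10^6 particles/mL / 300 = 1.67 × 10^4 particles/mL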